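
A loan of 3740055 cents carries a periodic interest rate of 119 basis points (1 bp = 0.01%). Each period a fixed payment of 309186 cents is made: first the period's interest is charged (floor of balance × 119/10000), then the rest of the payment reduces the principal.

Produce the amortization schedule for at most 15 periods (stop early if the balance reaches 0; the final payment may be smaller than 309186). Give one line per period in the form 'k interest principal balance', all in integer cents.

1 44506 264680 3475375
2 41356 267830 3207545
3 38169 271017 2936528
4 34944 274242 2662286
5 31681 277505 2384781
6 28378 280808 2103973
7 25037 284149 1819824
8 21655 287531 1532293
9 18234 290952 1241341
10 14771 294415 946926
11 11268 297918 649008
12 7723 301463 347545
13 4135 305051 42494
14 505 42494 0

1. interest=⌊3740055·119/10000⌋=44506; principal=309186-44506=264680; balance=3740055-264680=3475375
2. interest=⌊3475375·119/10000⌋=41356; principal=309186-41356=267830; balance=3475375-267830=3207545
3. interest=⌊3207545·119/10000⌋=38169; principal=309186-38169=271017; balance=3207545-271017=2936528
4. interest=⌊2936528·119/10000⌋=34944; principal=309186-34944=274242; balance=2936528-274242=2662286
5. interest=⌊2662286·119/10000⌋=31681; principal=309186-31681=277505; balance=2662286-277505=2384781
6. interest=⌊2384781·119/10000⌋=28378; principal=309186-28378=280808; balance=2384781-280808=2103973
7. interest=⌊2103973·119/10000⌋=25037; principal=309186-25037=284149; balance=2103973-284149=1819824
8. interest=⌊1819824·119/10000⌋=21655; principal=309186-21655=287531; balance=1819824-287531=1532293
9. interest=⌊1532293·119/10000⌋=18234; principal=309186-18234=290952; balance=1532293-290952=1241341
10. interest=⌊1241341·119/10000⌋=14771; principal=309186-14771=294415; balance=1241341-294415=946926
11. interest=⌊946926·119/10000⌋=11268; principal=309186-11268=297918; balance=946926-297918=649008
12. interest=⌊649008·119/10000⌋=7723; principal=309186-7723=301463; balance=649008-301463=347545
13. interest=⌊347545·119/10000⌋=4135; principal=309186-4135=305051; balance=347545-305051=42494
14. interest=⌊42494·119/10000⌋=505; principal=min(309186-505,42494)=42494; balance=42494-42494=0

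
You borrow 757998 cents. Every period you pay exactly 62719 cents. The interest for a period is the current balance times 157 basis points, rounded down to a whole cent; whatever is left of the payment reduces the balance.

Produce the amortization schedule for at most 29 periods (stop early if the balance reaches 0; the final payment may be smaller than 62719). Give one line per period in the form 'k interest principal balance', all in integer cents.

1. interest=⌊757998·157/10000⌋=11900; principal=62719-11900=50819; balance=757998-50819=707179
2. interest=⌊707179·157/10000⌋=11102; principal=62719-11102=51617; balance=707179-51617=655562
3. interest=⌊655562·157/10000⌋=10292; principal=62719-10292=52427; balance=655562-52427=603135
4. interest=⌊603135·157/10000⌋=9469; principal=62719-9469=53250; balance=603135-53250=549885
5. interest=⌊549885·157/10000⌋=8633; principal=62719-8633=54086; balance=549885-54086=495799
6. interest=⌊495799·157/10000⌋=7784; principal=62719-7784=54935; balance=495799-54935=440864
7. interest=⌊440864·157/10000⌋=6921; principal=62719-6921=55798; balance=440864-55798=385066
8. interest=⌊385066·157/10000⌋=6045; principal=62719-6045=56674; balance=385066-56674=328392
9. interest=⌊328392·157/10000⌋=5155; principal=62719-5155=57564; balance=328392-57564=270828
10. interest=⌊270828·157/10000⌋=4251; principal=62719-4251=58468; balance=270828-58468=212360
11. interest=⌊212360·157/10000⌋=3334; principal=62719-3334=59385; balance=212360-59385=152975
12. interest=⌊152975·157/10000⌋=2401; principal=62719-2401=60318; balance=152975-60318=92657
13. interest=⌊92657·157/10000⌋=1454; principal=62719-1454=61265; balance=92657-61265=31392
14. interest=⌊31392·157/10000⌋=492; principal=min(62719-492,31392)=31392; balance=31392-31392=0

1 11900 50819 707179
2 11102 51617 655562
3 10292 52427 603135
4 9469 53250 549885
5 8633 54086 495799
6 7784 54935 440864
7 6921 55798 385066
8 6045 56674 328392
9 5155 57564 270828
10 4251 58468 212360
11 3334 59385 152975
12 2401 60318 92657
13 1454 61265 31392
14 492 31392 0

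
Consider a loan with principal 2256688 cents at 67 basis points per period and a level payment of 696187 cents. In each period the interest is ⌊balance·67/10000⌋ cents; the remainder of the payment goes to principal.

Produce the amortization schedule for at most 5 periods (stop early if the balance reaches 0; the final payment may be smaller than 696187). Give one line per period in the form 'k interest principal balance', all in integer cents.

1 15119 681068 1575620
2 10556 685631 889989
3 5962 690225 199764
4 1338 199764 0

1. interest=⌊2256688·67/10000⌋=15119; principal=696187-15119=681068; balance=2256688-681068=1575620
2. interest=⌊1575620·67/10000⌋=10556; principal=696187-10556=685631; balance=1575620-685631=889989
3. interest=⌊889989·67/10000⌋=5962; principal=696187-5962=690225; balance=889989-690225=199764
4. interest=⌊199764·67/10000⌋=1338; principal=min(696187-1338,199764)=199764; balance=199764-199764=0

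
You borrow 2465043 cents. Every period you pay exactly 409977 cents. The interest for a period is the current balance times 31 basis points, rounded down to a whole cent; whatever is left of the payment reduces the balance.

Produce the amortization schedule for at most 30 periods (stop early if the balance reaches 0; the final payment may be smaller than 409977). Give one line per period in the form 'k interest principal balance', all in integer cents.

1. interest=⌊2465043·31/10000⌋=7641; principal=409977-7641=402336; balance=2465043-402336=2062707
2. interest=⌊2062707·31/10000⌋=6394; principal=409977-6394=403583; balance=2062707-403583=1659124
3. interest=⌊1659124·31/10000⌋=5143; principal=409977-5143=404834; balance=1659124-404834=1254290
4. interest=⌊1254290·31/10000⌋=3888; principal=409977-3888=406089; balance=1254290-406089=848201
5. interest=⌊848201·31/10000⌋=2629; principal=409977-2629=407348; balance=848201-407348=440853
6. interest=⌊440853·31/10000⌋=1366; principal=409977-1366=408611; balance=440853-408611=32242
7. interest=⌊32242·31/10000⌋=99; principal=min(409977-99,32242)=32242; balance=32242-32242=0

1 7641 402336 2062707
2 6394 403583 1659124
3 5143 404834 1254290
4 3888 406089 848201
5 2629 407348 440853
6 1366 408611 32242
7 99 32242 0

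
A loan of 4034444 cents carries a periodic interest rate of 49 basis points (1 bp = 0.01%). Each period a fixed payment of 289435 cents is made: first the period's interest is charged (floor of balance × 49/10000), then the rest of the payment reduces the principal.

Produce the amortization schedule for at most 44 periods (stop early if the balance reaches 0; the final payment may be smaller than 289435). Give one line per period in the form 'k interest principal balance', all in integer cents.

1 19768 269667 3764777
2 18447 270988 3493789
3 17119 272316 3221473
4 15785 273650 2947823
5 14444 274991 2672832
6 13096 276339 2396493
7 11742 277693 2118800
8 10382 279053 1839747
9 9014 280421 1559326
10 7640 281795 1277531
11 6259 283176 994355
12 4872 284563 709792
13 3477 285958 423834
14 2076 287359 136475
15 668 136475 0

1. interest=⌊4034444·49/10000⌋=19768; principal=289435-19768=269667; balance=4034444-269667=3764777
2. interest=⌊3764777·49/10000⌋=18447; principal=289435-18447=270988; balance=3764777-270988=3493789
3. interest=⌊3493789·49/10000⌋=17119; principal=289435-17119=272316; balance=3493789-272316=3221473
4. interest=⌊3221473·49/10000⌋=15785; principal=289435-15785=273650; balance=3221473-273650=2947823
5. interest=⌊2947823·49/10000⌋=14444; principal=289435-14444=274991; balance=2947823-274991=2672832
6. interest=⌊2672832·49/10000⌋=13096; principal=289435-13096=276339; balance=2672832-276339=2396493
7. interest=⌊2396493·49/10000⌋=11742; principal=289435-11742=277693; balance=2396493-277693=2118800
8. interest=⌊2118800·49/10000⌋=10382; principal=289435-10382=279053; balance=2118800-279053=1839747
9. interest=⌊1839747·49/10000⌋=9014; principal=289435-9014=280421; balance=1839747-280421=1559326
10. interest=⌊1559326·49/10000⌋=7640; principal=289435-7640=281795; balance=1559326-281795=1277531
11. interest=⌊1277531·49/10000⌋=6259; principal=289435-6259=283176; balance=1277531-283176=994355
12. interest=⌊994355·49/10000⌋=4872; principal=289435-4872=284563; balance=994355-284563=709792
13. interest=⌊709792·49/10000⌋=3477; principal=289435-3477=285958; balance=709792-285958=423834
14. interest=⌊423834·49/10000⌋=2076; principal=289435-2076=287359; balance=423834-287359=136475
15. interest=⌊136475·49/10000⌋=668; principal=min(289435-668,136475)=136475; balance=136475-136475=0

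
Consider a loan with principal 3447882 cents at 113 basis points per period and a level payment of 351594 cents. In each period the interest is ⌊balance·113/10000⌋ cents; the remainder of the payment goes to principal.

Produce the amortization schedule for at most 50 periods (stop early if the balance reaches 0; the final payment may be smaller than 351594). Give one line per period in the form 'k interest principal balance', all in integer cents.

1. interest=⌊3447882·113/10000⌋=38961; principal=351594-38961=312633; balance=3447882-312633=3135249
2. interest=⌊3135249·113/10000⌋=35428; principal=351594-35428=316166; balance=3135249-316166=2819083
3. interest=⌊2819083·113/10000⌋=31855; principal=351594-31855=319739; balance=2819083-319739=2499344
4. interest=⌊2499344·113/10000⌋=28242; principal=351594-28242=323352; balance=2499344-323352=2175992
5. interest=⌊2175992·113/10000⌋=24588; principal=351594-24588=327006; balance=2175992-327006=1848986
6. interest=⌊1848986·113/10000⌋=20893; principal=351594-20893=330701; balance=1848986-330701=1518285
7. interest=⌊1518285·113/10000⌋=17156; principal=351594-17156=334438; balance=1518285-334438=1183847
8. interest=⌊1183847·113/10000⌋=13377; principal=351594-13377=338217; balance=1183847-338217=845630
9. interest=⌊845630·113/10000⌋=9555; principal=351594-9555=342039; balance=845630-342039=503591
10. interest=⌊503591·113/10000⌋=5690; principal=351594-5690=345904; balance=503591-345904=157687
11. interest=⌊157687·113/10000⌋=1781; principal=min(351594-1781,157687)=157687; balance=157687-157687=0

1 38961 312633 3135249
2 35428 316166 2819083
3 31855 319739 2499344
4 28242 323352 2175992
5 24588 327006 1848986
6 20893 330701 1518285
7 17156 334438 1183847
8 13377 338217 845630
9 9555 342039 503591
10 5690 345904 157687
11 1781 157687 0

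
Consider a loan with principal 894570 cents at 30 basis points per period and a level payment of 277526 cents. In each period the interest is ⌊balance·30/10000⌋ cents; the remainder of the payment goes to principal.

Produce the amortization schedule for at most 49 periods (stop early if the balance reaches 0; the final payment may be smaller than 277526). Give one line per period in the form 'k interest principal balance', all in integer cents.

1. interest=⌊894570·30/10000⌋=2683; principal=277526-2683=274843; balance=894570-274843=619727
2. interest=⌊619727·30/10000⌋=1859; principal=277526-1859=275667; balance=619727-275667=344060
3. interest=⌊344060·30/10000⌋=1032; principal=277526-1032=276494; balance=344060-276494=67566
4. interest=⌊67566·30/10000⌋=202; principal=min(277526-202,67566)=67566; balance=67566-67566=0

1 2683 274843 619727
2 1859 275667 344060
3 1032 276494 67566
4 202 67566 0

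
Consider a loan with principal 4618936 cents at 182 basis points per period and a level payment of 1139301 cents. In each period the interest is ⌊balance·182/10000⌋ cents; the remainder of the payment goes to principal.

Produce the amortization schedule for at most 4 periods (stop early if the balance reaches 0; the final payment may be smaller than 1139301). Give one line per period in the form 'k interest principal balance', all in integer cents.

1 84064 1055237 3563699
2 64859 1074442 2489257
3 45304 1093997 1395260
4 25393 1113908 281352

1. interest=⌊4618936·182/10000⌋=84064; principal=1139301-84064=1055237; balance=4618936-1055237=3563699
2. interest=⌊3563699·182/10000⌋=64859; principal=1139301-64859=1074442; balance=3563699-1074442=2489257
3. interest=⌊2489257·182/10000⌋=45304; principal=1139301-45304=1093997; balance=2489257-1093997=1395260
4. interest=⌊1395260·182/10000⌋=25393; principal=1139301-25393=1113908; balance=1395260-1113908=281352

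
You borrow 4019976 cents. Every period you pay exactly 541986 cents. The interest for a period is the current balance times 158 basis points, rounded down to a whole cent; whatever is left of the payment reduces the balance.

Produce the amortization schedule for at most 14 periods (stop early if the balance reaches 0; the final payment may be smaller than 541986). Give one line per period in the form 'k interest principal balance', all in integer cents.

1. interest=⌊4019976·158/10000⌋=63515; principal=541986-63515=478471; balance=4019976-478471=3541505
2. interest=⌊3541505·158/10000⌋=55955; principal=541986-55955=486031; balance=3541505-486031=3055474
3. interest=⌊3055474·158/10000⌋=48276; principal=541986-48276=493710; balance=3055474-493710=2561764
4. interest=⌊2561764·158/10000⌋=40475; principal=541986-40475=501511; balance=2561764-501511=2060253
5. interest=⌊2060253·158/10000⌋=32551; principal=541986-32551=509435; balance=2060253-509435=1550818
6. interest=⌊1550818·158/10000⌋=24502; principal=541986-24502=517484; balance=1550818-517484=1033334
7. interest=⌊1033334·158/10000⌋=16326; principal=541986-16326=525660; balance=1033334-525660=507674
8. interest=⌊507674·158/10000⌋=8021; principal=min(541986-8021,507674)=507674; balance=507674-507674=0

1 63515 478471 3541505
2 55955 486031 3055474
3 48276 493710 2561764
4 40475 501511 2060253
5 32551 509435 1550818
6 24502 517484 1033334
7 16326 525660 507674
8 8021 507674 0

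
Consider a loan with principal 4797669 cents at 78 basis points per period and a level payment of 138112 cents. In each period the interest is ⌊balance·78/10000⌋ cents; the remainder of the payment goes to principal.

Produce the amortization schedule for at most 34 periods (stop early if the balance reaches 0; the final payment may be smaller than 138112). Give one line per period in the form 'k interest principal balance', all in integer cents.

1. interest=⌊4797669·78/10000⌋=37421; principal=138112-37421=100691; balance=4797669-100691=4696978
2. interest=⌊4696978·78/10000⌋=36636; principal=138112-36636=101476; balance=4696978-101476=4595502
3. interest=⌊4595502·78/10000⌋=35844; principal=138112-35844=102268; balance=4595502-102268=4493234
4. interest=⌊4493234·78/10000⌋=35047; principal=138112-35047=103065; balance=4493234-103065=4390169
5. interest=⌊4390169·78/10000⌋=34243; principal=138112-34243=103869; balance=4390169-103869=4286300
6. interest=⌊4286300·78/10000⌋=33433; principal=138112-33433=104679; balance=4286300-104679=4181621
7. interest=⌊4181621·78/10000⌋=32616; principal=138112-32616=105496; balance=4181621-105496=4076125
8. interest=⌊4076125·78/10000⌋=31793; principal=138112-31793=106319; balance=4076125-106319=3969806
9. interest=⌊3969806·78/10000⌋=30964; principal=138112-30964=107148; balance=3969806-107148=3862658
10. interest=⌊3862658·78/10000⌋=30128; principal=138112-30128=107984; balance=3862658-107984=3754674
11. interest=⌊3754674·78/10000⌋=29286; principal=138112-29286=108826; balance=3754674-108826=3645848
12. interest=⌊3645848·78/10000⌋=28437; principal=138112-28437=109675; balance=3645848-109675=3536173
13. interest=⌊3536173·78/10000⌋=27582; principal=138112-27582=110530; balance=3536173-110530=3425643
14. interest=⌊3425643·78/10000⌋=26720; principal=138112-26720=111392; balance=3425643-111392=3314251
15. interest=⌊3314251·78/10000⌋=25851; principal=138112-25851=112261; balance=3314251-112261=3201990
16. interest=⌊3201990·78/10000⌋=24975; principal=138112-24975=113137; balance=3201990-113137=3088853
17. interest=⌊3088853·78/10000⌋=24093; principal=138112-24093=114019; balance=3088853-114019=2974834
18. interest=⌊2974834·78/10000⌋=23203; principal=138112-23203=114909; balance=2974834-114909=2859925
19. interest=⌊2859925·78/10000⌋=22307; principal=138112-22307=115805; balance=2859925-115805=2744120
20. interest=⌊2744120·78/10000⌋=21404; principal=138112-21404=116708; balance=2744120-116708=2627412
21. interest=⌊2627412·78/10000⌋=20493; principal=138112-20493=117619; balance=2627412-117619=2509793
22. interest=⌊2509793·78/10000⌋=19576; principal=138112-19576=118536; balance=2509793-118536=2391257
23. interest=⌊2391257·78/10000⌋=18651; principal=138112-18651=119461; balance=2391257-119461=2271796
24. interest=⌊2271796·78/10000⌋=17720; principal=138112-17720=120392; balance=2271796-120392=2151404
25. interest=⌊2151404·78/10000⌋=16780; principal=138112-16780=121332; balance=2151404-121332=2030072
26. interest=⌊2030072·78/10000⌋=15834; principal=138112-15834=122278; balance=2030072-122278=1907794
27. interest=⌊1907794·78/10000⌋=14880; principal=138112-14880=123232; balance=1907794-123232=1784562
28. interest=⌊1784562·78/10000⌋=13919; principal=138112-13919=124193; balance=1784562-124193=1660369
29. interest=⌊1660369·78/10000⌋=12950; principal=138112-12950=125162; balance=1660369-125162=1535207
30. interest=⌊1535207·78/10000⌋=11974; principal=138112-11974=126138; balance=1535207-126138=1409069
31. interest=⌊1409069·78/10000⌋=10990; principal=138112-10990=127122; balance=1409069-127122=1281947
32. interest=⌊1281947·78/10000⌋=9999; principal=138112-9999=128113; balance=1281947-128113=1153834
33. interest=⌊1153834·78/10000⌋=8999; principal=138112-8999=129113; balance=1153834-129113=1024721
34. interest=⌊1024721·78/10000⌋=7992; principal=138112-7992=130120; balance=1024721-130120=894601

1 37421 100691 4696978
2 36636 101476 4595502
3 35844 102268 4493234
4 35047 103065 4390169
5 34243 103869 4286300
6 33433 104679 4181621
7 32616 105496 4076125
8 31793 106319 3969806
9 30964 107148 3862658
10 30128 107984 3754674
11 29286 108826 3645848
12 28437 109675 3536173
13 27582 110530 3425643
14 26720 111392 3314251
15 25851 112261 3201990
16 24975 113137 3088853
17 24093 114019 2974834
18 23203 114909 2859925
19 22307 115805 2744120
20 21404 116708 2627412
21 20493 117619 2509793
22 19576 118536 2391257
23 18651 119461 2271796
24 17720 120392 2151404
25 16780 121332 2030072
26 15834 122278 1907794
27 14880 123232 1784562
28 13919 124193 1660369
29 12950 125162 1535207
30 11974 126138 1409069
31 10990 127122 1281947
32 9999 128113 1153834
33 8999 129113 1024721
34 7992 130120 894601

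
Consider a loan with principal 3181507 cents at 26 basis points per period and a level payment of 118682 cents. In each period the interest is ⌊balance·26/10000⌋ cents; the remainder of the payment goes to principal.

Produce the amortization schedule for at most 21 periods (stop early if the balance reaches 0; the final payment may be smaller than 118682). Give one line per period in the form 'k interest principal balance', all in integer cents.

1 8271 110411 3071096
2 7984 110698 2960398
3 7697 110985 2849413
4 7408 111274 2738139
5 7119 111563 2626576
6 6829 111853 2514723
7 6538 112144 2402579
8 6246 112436 2290143
9 5954 112728 2177415
10 5661 113021 2064394
11 5367 113315 1951079
12 5072 113610 1837469
13 4777 113905 1723564
14 4481 114201 1609363
15 4184 114498 1494865
16 3886 114796 1380069
17 3588 115094 1264975
18 3288 115394 1149581
19 2988 115694 1033887
20 2688 115994 917893
21 2386 116296 801597

1. interest=⌊3181507·26/10000⌋=8271; principal=118682-8271=110411; balance=3181507-110411=3071096
2. interest=⌊3071096·26/10000⌋=7984; principal=118682-7984=110698; balance=3071096-110698=2960398
3. interest=⌊2960398·26/10000⌋=7697; principal=118682-7697=110985; balance=2960398-110985=2849413
4. interest=⌊2849413·26/10000⌋=7408; principal=118682-7408=111274; balance=2849413-111274=2738139
5. interest=⌊2738139·26/10000⌋=7119; principal=118682-7119=111563; balance=2738139-111563=2626576
6. interest=⌊2626576·26/10000⌋=6829; principal=118682-6829=111853; balance=2626576-111853=2514723
7. interest=⌊2514723·26/10000⌋=6538; principal=118682-6538=112144; balance=2514723-112144=2402579
8. interest=⌊2402579·26/10000⌋=6246; principal=118682-6246=112436; balance=2402579-112436=2290143
9. interest=⌊2290143·26/10000⌋=5954; principal=118682-5954=112728; balance=2290143-112728=2177415
10. interest=⌊2177415·26/10000⌋=5661; principal=118682-5661=113021; balance=2177415-113021=2064394
11. interest=⌊2064394·26/10000⌋=5367; principal=118682-5367=113315; balance=2064394-113315=1951079
12. interest=⌊1951079·26/10000⌋=5072; principal=118682-5072=113610; balance=1951079-113610=1837469
13. interest=⌊1837469·26/10000⌋=4777; principal=118682-4777=113905; balance=1837469-113905=1723564
14. interest=⌊1723564·26/10000⌋=4481; principal=118682-4481=114201; balance=1723564-114201=1609363
15. interest=⌊1609363·26/10000⌋=4184; principal=118682-4184=114498; balance=1609363-114498=1494865
16. interest=⌊1494865·26/10000⌋=3886; principal=118682-3886=114796; balance=1494865-114796=1380069
17. interest=⌊1380069·26/10000⌋=3588; principal=118682-3588=115094; balance=1380069-115094=1264975
18. interest=⌊1264975·26/10000⌋=3288; principal=118682-3288=115394; balance=1264975-115394=1149581
19. interest=⌊1149581·26/10000⌋=2988; principal=118682-2988=115694; balance=1149581-115694=1033887
20. interest=⌊1033887·26/10000⌋=2688; principal=118682-2688=115994; balance=1033887-115994=917893
21. interest=⌊917893·26/10000⌋=2386; principal=118682-2386=116296; balance=917893-116296=801597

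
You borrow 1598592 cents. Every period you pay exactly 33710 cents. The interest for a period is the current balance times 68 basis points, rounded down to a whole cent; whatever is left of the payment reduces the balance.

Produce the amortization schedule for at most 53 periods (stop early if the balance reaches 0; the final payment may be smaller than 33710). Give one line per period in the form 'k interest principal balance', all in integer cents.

1 10870 22840 1575752
2 10715 22995 1552757
3 10558 23152 1529605
4 10401 23309 1506296
5 10242 23468 1482828
6 10083 23627 1459201
7 9922 23788 1435413
8 9760 23950 1411463
9 9597 24113 1387350
10 9433 24277 1363073
11 9268 24442 1338631
12 9102 24608 1314023
13 8935 24775 1289248
14 8766 24944 1264304
15 8597 25113 1239191
16 8426 25284 1213907
17 8254 25456 1188451
18 8081 25629 1162822
19 7907 25803 1137019
20 7731 25979 1111040
21 7555 26155 1084885
22 7377 26333 1058552
23 7198 26512 1032040
24 7017 26693 1005347
25 6836 26874 978473
26 6653 27057 951416
27 6469 27241 924175
28 6284 27426 896749
29 6097 27613 869136
30 5910 27800 841336
31 5721 27989 813347
32 5530 28180 785167
33 5339 28371 756796
34 5146 28564 728232
35 4951 28759 699473
36 4756 28954 670519
37 4559 29151 641368
38 4361 29349 612019
39 4161 29549 582470
40 3960 29750 552720
41 3758 29952 522768
42 3554 30156 492612
43 3349 30361 462251
44 3143 30567 431684
45 2935 30775 400909
46 2726 30984 369925
47 2515 31195 338730
48 2303 31407 307323
49 2089 31621 275702
50 1874 31836 243866
51 1658 32052 211814
52 1440 32270 179544
53 1220 32490 147054

1. interest=⌊1598592·68/10000⌋=10870; principal=33710-10870=22840; balance=1598592-22840=1575752
2. interest=⌊1575752·68/10000⌋=10715; principal=33710-10715=22995; balance=1575752-22995=1552757
3. interest=⌊1552757·68/10000⌋=10558; principal=33710-10558=23152; balance=1552757-23152=1529605
4. interest=⌊1529605·68/10000⌋=10401; principal=33710-10401=23309; balance=1529605-23309=1506296
5. interest=⌊1506296·68/10000⌋=10242; principal=33710-10242=23468; balance=1506296-23468=1482828
6. interest=⌊1482828·68/10000⌋=10083; principal=33710-10083=23627; balance=1482828-23627=1459201
7. interest=⌊1459201·68/10000⌋=9922; principal=33710-9922=23788; balance=1459201-23788=1435413
8. interest=⌊1435413·68/10000⌋=9760; principal=33710-9760=23950; balance=1435413-23950=1411463
9. interest=⌊1411463·68/10000⌋=9597; principal=33710-9597=24113; balance=1411463-24113=1387350
10. interest=⌊1387350·68/10000⌋=9433; principal=33710-9433=24277; balance=1387350-24277=1363073
11. interest=⌊1363073·68/10000⌋=9268; principal=33710-9268=24442; balance=1363073-24442=1338631
12. interest=⌊1338631·68/10000⌋=9102; principal=33710-9102=24608; balance=1338631-24608=1314023
13. interest=⌊1314023·68/10000⌋=8935; principal=33710-8935=24775; balance=1314023-24775=1289248
14. interest=⌊1289248·68/10000⌋=8766; principal=33710-8766=24944; balance=1289248-24944=1264304
15. interest=⌊1264304·68/10000⌋=8597; principal=33710-8597=25113; balance=1264304-25113=1239191
16. interest=⌊1239191·68/10000⌋=8426; principal=33710-8426=25284; balance=1239191-25284=1213907
17. interest=⌊1213907·68/10000⌋=8254; principal=33710-8254=25456; balance=1213907-25456=1188451
18. interest=⌊1188451·68/10000⌋=8081; principal=33710-8081=25629; balance=1188451-25629=1162822
19. interest=⌊1162822·68/10000⌋=7907; principal=33710-7907=25803; balance=1162822-25803=1137019
20. interest=⌊1137019·68/10000⌋=7731; principal=33710-7731=25979; balance=1137019-25979=1111040
21. interest=⌊1111040·68/10000⌋=7555; principal=33710-7555=26155; balance=1111040-26155=1084885
22. interest=⌊1084885·68/10000⌋=7377; principal=33710-7377=26333; balance=1084885-26333=1058552
23. interest=⌊1058552·68/10000⌋=7198; principal=33710-7198=26512; balance=1058552-26512=1032040
24. interest=⌊1032040·68/10000⌋=7017; principal=33710-7017=26693; balance=1032040-26693=1005347
25. interest=⌊1005347·68/10000⌋=6836; principal=33710-6836=26874; balance=1005347-26874=978473
26. interest=⌊978473·68/10000⌋=6653; principal=33710-6653=27057; balance=978473-27057=951416
27. interest=⌊951416·68/10000⌋=6469; principal=33710-6469=27241; balance=951416-27241=924175
28. interest=⌊924175·68/10000⌋=6284; principal=33710-6284=27426; balance=924175-27426=896749
29. interest=⌊896749·68/10000⌋=6097; principal=33710-6097=27613; balance=896749-27613=869136
30. interest=⌊869136·68/10000⌋=5910; principal=33710-5910=27800; balance=869136-27800=841336
31. interest=⌊841336·68/10000⌋=5721; principal=33710-5721=27989; balance=841336-27989=813347
32. interest=⌊813347·68/10000⌋=5530; principal=33710-5530=28180; balance=813347-28180=785167
33. interest=⌊785167·68/10000⌋=5339; principal=33710-5339=28371; balance=785167-28371=756796
34. interest=⌊756796·68/10000⌋=5146; principal=33710-5146=28564; balance=756796-28564=728232
35. interest=⌊728232·68/10000⌋=4951; principal=33710-4951=28759; balance=728232-28759=699473
36. interest=⌊699473·68/10000⌋=4756; principal=33710-4756=28954; balance=699473-28954=670519
37. interest=⌊670519·68/10000⌋=4559; principal=33710-4559=29151; balance=670519-29151=641368
38. interest=⌊641368·68/10000⌋=4361; principal=33710-4361=29349; balance=641368-29349=612019
39. interest=⌊612019·68/10000⌋=4161; principal=33710-4161=29549; balance=612019-29549=582470
40. interest=⌊582470·68/10000⌋=3960; principal=33710-3960=29750; balance=582470-29750=552720
41. interest=⌊552720·68/10000⌋=3758; principal=33710-3758=29952; balance=552720-29952=522768
42. interest=⌊522768·68/10000⌋=3554; principal=33710-3554=30156; balance=522768-30156=492612
43. interest=⌊492612·68/10000⌋=3349; principal=33710-3349=30361; balance=492612-30361=462251
44. interest=⌊462251·68/10000⌋=3143; principal=33710-3143=30567; balance=462251-30567=431684
45. interest=⌊431684·68/10000⌋=2935; principal=33710-2935=30775; balance=431684-30775=400909
46. interest=⌊400909·68/10000⌋=2726; principal=33710-2726=30984; balance=400909-30984=369925
47. interest=⌊369925·68/10000⌋=2515; principal=33710-2515=31195; balance=369925-31195=338730
48. interest=⌊338730·68/10000⌋=2303; principal=33710-2303=31407; balance=338730-31407=307323
49. interest=⌊307323·68/10000⌋=2089; principal=33710-2089=31621; balance=307323-31621=275702
50. interest=⌊275702·68/10000⌋=1874; principal=33710-1874=31836; balance=275702-31836=243866
51. interest=⌊243866·68/10000⌋=1658; principal=33710-1658=32052; balance=243866-32052=211814
52. interest=⌊211814·68/10000⌋=1440; principal=33710-1440=32270; balance=211814-32270=179544
53. interest=⌊179544·68/10000⌋=1220; principal=33710-1220=32490; balance=179544-32490=147054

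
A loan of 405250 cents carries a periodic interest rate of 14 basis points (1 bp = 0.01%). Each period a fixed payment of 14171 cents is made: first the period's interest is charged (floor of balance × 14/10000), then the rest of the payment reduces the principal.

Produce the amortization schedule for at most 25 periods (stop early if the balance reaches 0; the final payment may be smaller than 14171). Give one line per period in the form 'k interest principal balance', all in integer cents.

1. interest=⌊405250·14/10000⌋=567; principal=14171-567=13604; balance=405250-13604=391646
2. interest=⌊391646·14/10000⌋=548; principal=14171-548=13623; balance=391646-13623=378023
3. interest=⌊378023·14/10000⌋=529; principal=14171-529=13642; balance=378023-13642=364381
4. interest=⌊364381·14/10000⌋=510; principal=14171-510=13661; balance=364381-13661=350720
5. interest=⌊350720·14/10000⌋=491; principal=14171-491=13680; balance=350720-13680=337040
6. interest=⌊337040·14/10000⌋=471; principal=14171-471=13700; balance=337040-13700=323340
7. interest=⌊323340·14/10000⌋=452; principal=14171-452=13719; balance=323340-13719=309621
8. interest=⌊309621·14/10000⌋=433; principal=14171-433=13738; balance=309621-13738=295883
9. interest=⌊295883·14/10000⌋=414; principal=14171-414=13757; balance=295883-13757=282126
10. interest=⌊282126·14/10000⌋=394; principal=14171-394=13777; balance=282126-13777=268349
11. interest=⌊268349·14/10000⌋=375; principal=14171-375=13796; balance=268349-13796=254553
12. interest=⌊254553·14/10000⌋=356; principal=14171-356=13815; balance=254553-13815=240738
13. interest=⌊240738·14/10000⌋=337; principal=14171-337=13834; balance=240738-13834=226904
14. interest=⌊226904·14/10000⌋=317; principal=14171-317=13854; balance=226904-13854=213050
15. interest=⌊213050·14/10000⌋=298; principal=14171-298=13873; balance=213050-13873=199177
16. interest=⌊199177·14/10000⌋=278; principal=14171-278=13893; balance=199177-13893=185284
17. interest=⌊185284·14/10000⌋=259; principal=14171-259=13912; balance=185284-13912=171372
18. interest=⌊171372·14/10000⌋=239; principal=14171-239=13932; balance=171372-13932=157440
19. interest=⌊157440·14/10000⌋=220; principal=14171-220=13951; balance=157440-13951=143489
20. interest=⌊143489·14/10000⌋=200; principal=14171-200=13971; balance=143489-13971=129518
21. interest=⌊129518·14/10000⌋=181; principal=14171-181=13990; balance=129518-13990=115528
22. interest=⌊115528·14/10000⌋=161; principal=14171-161=14010; balance=115528-14010=101518
23. interest=⌊101518·14/10000⌋=142; principal=14171-142=14029; balance=101518-14029=87489
24. interest=⌊87489·14/10000⌋=122; principal=14171-122=14049; balance=87489-14049=73440
25. interest=⌊73440·14/10000⌋=102; principal=14171-102=14069; balance=73440-14069=59371

1 567 13604 391646
2 548 13623 378023
3 529 13642 364381
4 510 13661 350720
5 491 13680 337040
6 471 13700 323340
7 452 13719 309621
8 433 13738 295883
9 414 13757 282126
10 394 13777 268349
11 375 13796 254553
12 356 13815 240738
13 337 13834 226904
14 317 13854 213050
15 298 13873 199177
16 278 13893 185284
17 259 13912 171372
18 239 13932 157440
19 220 13951 143489
20 200 13971 129518
21 181 13990 115528
22 161 14010 101518
23 142 14029 87489
24 122 14049 73440
25 102 14069 59371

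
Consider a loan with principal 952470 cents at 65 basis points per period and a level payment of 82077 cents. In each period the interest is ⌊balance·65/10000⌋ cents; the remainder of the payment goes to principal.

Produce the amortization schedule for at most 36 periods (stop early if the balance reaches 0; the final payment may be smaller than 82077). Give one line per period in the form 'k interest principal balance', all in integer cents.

1 6191 75886 876584
2 5697 76380 800204
3 5201 76876 723328
4 4701 77376 645952
5 4198 77879 568073
6 3692 78385 489688
7 3182 78895 410793
8 2670 79407 331386
9 2154 79923 251463
10 1634 80443 171020
11 1111 80966 90054
12 585 81492 8562
13 55 8562 0

1. interest=⌊952470·65/10000⌋=6191; principal=82077-6191=75886; balance=952470-75886=876584
2. interest=⌊876584·65/10000⌋=5697; principal=82077-5697=76380; balance=876584-76380=800204
3. interest=⌊800204·65/10000⌋=5201; principal=82077-5201=76876; balance=800204-76876=723328
4. interest=⌊723328·65/10000⌋=4701; principal=82077-4701=77376; balance=723328-77376=645952
5. interest=⌊645952·65/10000⌋=4198; principal=82077-4198=77879; balance=645952-77879=568073
6. interest=⌊568073·65/10000⌋=3692; principal=82077-3692=78385; balance=568073-78385=489688
7. interest=⌊489688·65/10000⌋=3182; principal=82077-3182=78895; balance=489688-78895=410793
8. interest=⌊410793·65/10000⌋=2670; principal=82077-2670=79407; balance=410793-79407=331386
9. interest=⌊331386·65/10000⌋=2154; principal=82077-2154=79923; balance=331386-79923=251463
10. interest=⌊251463·65/10000⌋=1634; principal=82077-1634=80443; balance=251463-80443=171020
11. interest=⌊171020·65/10000⌋=1111; principal=82077-1111=80966; balance=171020-80966=90054
12. interest=⌊90054·65/10000⌋=585; principal=82077-585=81492; balance=90054-81492=8562
13. interest=⌊8562·65/10000⌋=55; principal=min(82077-55,8562)=8562; balance=8562-8562=0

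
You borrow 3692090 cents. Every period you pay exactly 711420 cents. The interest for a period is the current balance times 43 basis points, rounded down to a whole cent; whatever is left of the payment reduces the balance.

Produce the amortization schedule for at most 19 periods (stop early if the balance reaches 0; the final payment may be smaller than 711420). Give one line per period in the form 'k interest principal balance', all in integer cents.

1 15875 695545 2996545
2 12885 698535 2298010
3 9881 701539 1596471
4 6864 704556 891915
5 3835 707585 184330
6 792 184330 0

1. interest=⌊3692090·43/10000⌋=15875; principal=711420-15875=695545; balance=3692090-695545=2996545
2. interest=⌊2996545·43/10000⌋=12885; principal=711420-12885=698535; balance=2996545-698535=2298010
3. interest=⌊2298010·43/10000⌋=9881; principal=711420-9881=701539; balance=2298010-701539=1596471
4. interest=⌊1596471·43/10000⌋=6864; principal=711420-6864=704556; balance=1596471-704556=891915
5. interest=⌊891915·43/10000⌋=3835; principal=711420-3835=707585; balance=891915-707585=184330
6. interest=⌊184330·43/10000⌋=792; principal=min(711420-792,184330)=184330; balance=184330-184330=0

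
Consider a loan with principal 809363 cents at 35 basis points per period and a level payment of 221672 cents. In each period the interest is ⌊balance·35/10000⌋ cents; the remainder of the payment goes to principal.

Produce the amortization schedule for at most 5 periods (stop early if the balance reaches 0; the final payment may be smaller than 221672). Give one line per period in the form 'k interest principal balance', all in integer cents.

1. interest=⌊809363·35/10000⌋=2832; principal=221672-2832=218840; balance=809363-218840=590523
2. interest=⌊590523·35/10000⌋=2066; principal=221672-2066=219606; balance=590523-219606=370917
3. interest=⌊370917·35/10000⌋=1298; principal=221672-1298=220374; balance=370917-220374=150543
4. interest=⌊150543·35/10000⌋=526; principal=min(221672-526,150543)=150543; balance=150543-150543=0

1 2832 218840 590523
2 2066 219606 370917
3 1298 220374 150543
4 526 150543 0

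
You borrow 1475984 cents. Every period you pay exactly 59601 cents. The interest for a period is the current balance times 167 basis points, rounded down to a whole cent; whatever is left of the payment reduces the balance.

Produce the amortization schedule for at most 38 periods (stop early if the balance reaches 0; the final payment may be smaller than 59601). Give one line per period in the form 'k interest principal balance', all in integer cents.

1. interest=⌊1475984·167/10000⌋=24648; principal=59601-24648=34953; balance=1475984-34953=1441031
2. interest=⌊1441031·167/10000⌋=24065; principal=59601-24065=35536; balance=1441031-35536=1405495
3. interest=⌊1405495·167/10000⌋=23471; principal=59601-23471=36130; balance=1405495-36130=1369365
4. interest=⌊1369365·167/10000⌋=22868; principal=59601-22868=36733; balance=1369365-36733=1332632
5. interest=⌊1332632·167/10000⌋=22254; principal=59601-22254=37347; balance=1332632-37347=1295285
6. interest=⌊1295285·167/10000⌋=21631; principal=59601-21631=37970; balance=1295285-37970=1257315
7. interest=⌊1257315·167/10000⌋=20997; principal=59601-20997=38604; balance=1257315-38604=1218711
8. interest=⌊1218711·167/10000⌋=20352; principal=59601-20352=39249; balance=1218711-39249=1179462
9. interest=⌊1179462·167/10000⌋=19697; principal=59601-19697=39904; balance=1179462-39904=1139558
10. interest=⌊1139558·167/10000⌋=19030; principal=59601-19030=40571; balance=1139558-40571=1098987
11. interest=⌊1098987·167/10000⌋=18353; principal=59601-18353=41248; balance=1098987-41248=1057739
12. interest=⌊1057739·167/10000⌋=17664; principal=59601-17664=41937; balance=1057739-41937=1015802
13. interest=⌊1015802·167/10000⌋=16963; principal=59601-16963=42638; balance=1015802-42638=973164
14. interest=⌊973164·167/10000⌋=16251; principal=59601-16251=43350; balance=973164-43350=929814
15. interest=⌊929814·167/10000⌋=15527; principal=59601-15527=44074; balance=929814-44074=885740
16. interest=⌊885740·167/10000⌋=14791; principal=59601-14791=44810; balance=885740-44810=840930
17. interest=⌊840930·167/10000⌋=14043; principal=59601-14043=45558; balance=840930-45558=795372
18. interest=⌊795372·167/10000⌋=13282; principal=59601-13282=46319; balance=795372-46319=749053
19. interest=⌊749053·167/10000⌋=12509; principal=59601-12509=47092; balance=749053-47092=701961
20. interest=⌊701961·167/10000⌋=11722; principal=59601-11722=47879; balance=701961-47879=654082
21. interest=⌊654082·167/10000⌋=10923; principal=59601-10923=48678; balance=654082-48678=605404
22. interest=⌊605404·167/10000⌋=10110; principal=59601-10110=49491; balance=605404-49491=555913
23. interest=⌊555913·167/10000⌋=9283; principal=59601-9283=50318; balance=555913-50318=505595
24. interest=⌊505595·167/10000⌋=8443; principal=59601-8443=51158; balance=505595-51158=454437
25. interest=⌊454437·167/10000⌋=7589; principal=59601-7589=52012; balance=454437-52012=402425
26. interest=⌊402425·167/10000⌋=6720; principal=59601-6720=52881; balance=402425-52881=349544
27. interest=⌊349544·167/10000⌋=5837; principal=59601-5837=53764; balance=349544-53764=295780
28. interest=⌊295780·167/10000⌋=4939; principal=59601-4939=54662; balance=295780-54662=241118
29. interest=⌊241118·167/10000⌋=4026; principal=59601-4026=55575; balance=241118-55575=185543
30. interest=⌊185543·167/10000⌋=3098; principal=59601-3098=56503; balance=185543-56503=129040
31. interest=⌊129040·167/10000⌋=2154; principal=59601-2154=57447; balance=129040-57447=71593
32. interest=⌊71593·167/10000⌋=1195; principal=59601-1195=58406; balance=71593-58406=13187
33. interest=⌊13187·167/10000⌋=220; principal=min(59601-220,13187)=13187; balance=13187-13187=0

1 24648 34953 1441031
2 24065 35536 1405495
3 23471 36130 1369365
4 22868 36733 1332632
5 22254 37347 1295285
6 21631 37970 1257315
7 20997 38604 1218711
8 20352 39249 1179462
9 19697 39904 1139558
10 19030 40571 1098987
11 18353 41248 1057739
12 17664 41937 1015802
13 16963 42638 973164
14 16251 43350 929814
15 15527 44074 885740
16 14791 44810 840930
17 14043 45558 795372
18 13282 46319 749053
19 12509 47092 701961
20 11722 47879 654082
21 10923 48678 605404
22 10110 49491 555913
23 9283 50318 505595
24 8443 51158 454437
25 7589 52012 402425
26 6720 52881 349544
27 5837 53764 295780
28 4939 54662 241118
29 4026 55575 185543
30 3098 56503 129040
31 2154 57447 71593
32 1195 58406 13187
33 220 13187 0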